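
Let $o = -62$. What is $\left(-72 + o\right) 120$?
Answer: $-16080$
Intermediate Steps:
$\left(-72 + o\right) 120 = \left(-72 - 62\right) 120 = \left(-134\right) 120 = -16080$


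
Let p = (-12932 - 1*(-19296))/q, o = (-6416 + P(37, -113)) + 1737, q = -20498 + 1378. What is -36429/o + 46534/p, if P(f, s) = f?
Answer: -1032473799301/7385422 ≈ -1.3980e+5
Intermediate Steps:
q = -19120
o = -4642 (o = (-6416 + 37) + 1737 = -6379 + 1737 = -4642)
p = -1591/4780 (p = (-12932 - 1*(-19296))/(-19120) = (-12932 + 19296)*(-1/19120) = 6364*(-1/19120) = -1591/4780 ≈ -0.33285)
-36429/o + 46534/p = -36429/(-4642) + 46534/(-1591/4780) = -36429*(-1/4642) + 46534*(-4780/1591) = 36429/4642 - 222432520/1591 = -1032473799301/7385422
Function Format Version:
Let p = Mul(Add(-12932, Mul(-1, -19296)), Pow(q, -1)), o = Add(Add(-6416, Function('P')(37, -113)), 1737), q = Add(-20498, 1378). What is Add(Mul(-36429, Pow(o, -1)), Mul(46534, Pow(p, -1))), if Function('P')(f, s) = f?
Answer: Rational(-1032473799301, 7385422) ≈ -1.3980e+5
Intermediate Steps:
q = -19120
o = -4642 (o = Add(Add(-6416, 37), 1737) = Add(-6379, 1737) = -4642)
p = Rational(-1591, 4780) (p = Mul(Add(-12932, Mul(-1, -19296)), Pow(-19120, -1)) = Mul(Add(-12932, 19296), Rational(-1, 19120)) = Mul(6364, Rational(-1, 19120)) = Rational(-1591, 4780) ≈ -0.33285)
Add(Mul(-36429, Pow(o, -1)), Mul(46534, Pow(p, -1))) = Add(Mul(-36429, Pow(-4642, -1)), Mul(46534, Pow(Rational(-1591, 4780), -1))) = Add(Mul(-36429, Rational(-1, 4642)), Mul(46534, Rational(-4780, 1591))) = Add(Rational(36429, 4642), Rational(-222432520, 1591)) = Rational(-1032473799301, 7385422)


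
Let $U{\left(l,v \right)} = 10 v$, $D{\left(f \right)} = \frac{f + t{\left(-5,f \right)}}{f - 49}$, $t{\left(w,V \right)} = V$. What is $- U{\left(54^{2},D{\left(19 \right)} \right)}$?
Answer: $\frac{38}{3} \approx 12.667$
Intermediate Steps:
$D{\left(f \right)} = \frac{2 f}{-49 + f}$ ($D{\left(f \right)} = \frac{f + f}{f - 49} = \frac{2 f}{-49 + f}$)
$- U{\left(54^{2},D{\left(19 \right)} \right)} = - 10 \cdot 2 \cdot 19 \frac{1}{-49 + 19} = - 10 \cdot 2 \cdot 19 \frac{1}{-30} = - 10 \cdot 2 \cdot 19 \left(- \frac{1}{30}\right) = - \frac{10 \left(-19\right)}{15} = \left(-1\right) \left(- \frac{38}{3}\right) = \frac{38}{3}$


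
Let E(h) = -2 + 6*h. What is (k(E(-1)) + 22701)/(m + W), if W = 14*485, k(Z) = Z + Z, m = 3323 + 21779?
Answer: 22685/31892 ≈ 0.71131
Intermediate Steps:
m = 25102
k(Z) = 2*Z
W = 6790
(k(E(-1)) + 22701)/(m + W) = (2*(-2 + 6*(-1)) + 22701)/(25102 + 6790) = (2*(-2 - 6) + 22701)/31892 = (2*(-8) + 22701)*(1/31892) = (-16 + 22701)*(1/31892) = 22685*(1/31892) = 22685/31892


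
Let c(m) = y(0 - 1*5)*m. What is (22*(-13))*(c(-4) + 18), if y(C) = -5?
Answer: -10868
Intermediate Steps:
c(m) = -5*m
(22*(-13))*(c(-4) + 18) = (22*(-13))*(-5*(-4) + 18) = -286*(20 + 18) = -286*38 = -10868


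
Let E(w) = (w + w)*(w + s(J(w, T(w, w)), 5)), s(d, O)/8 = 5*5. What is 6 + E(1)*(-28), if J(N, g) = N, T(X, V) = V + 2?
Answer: -11250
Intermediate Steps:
T(X, V) = 2 + V
s(d, O) = 200 (s(d, O) = 8*(5*5) = 8*25 = 200)
E(w) = 2*w*(200 + w) (E(w) = (w + w)*(w + 200) = (2*w)*(200 + w) = 2*w*(200 + w))
6 + E(1)*(-28) = 6 + (2*1*(200 + 1))*(-28) = 6 + (2*1*201)*(-28) = 6 + 402*(-28) = 6 - 11256 = -11250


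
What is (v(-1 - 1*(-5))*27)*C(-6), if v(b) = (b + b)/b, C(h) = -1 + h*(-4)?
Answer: 1242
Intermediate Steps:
C(h) = -1 - 4*h
v(b) = 2 (v(b) = (2*b)/b = 2)
(v(-1 - 1*(-5))*27)*C(-6) = (2*27)*(-1 - 4*(-6)) = 54*(-1 + 24) = 54*23 = 1242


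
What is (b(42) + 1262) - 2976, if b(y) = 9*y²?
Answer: 14162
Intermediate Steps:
(b(42) + 1262) - 2976 = (9*42² + 1262) - 2976 = (9*1764 + 1262) - 2976 = (15876 + 1262) - 2976 = 17138 - 2976 = 14162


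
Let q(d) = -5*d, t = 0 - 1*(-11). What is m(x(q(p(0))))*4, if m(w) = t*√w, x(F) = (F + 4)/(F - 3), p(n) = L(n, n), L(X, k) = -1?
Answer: 66*√2 ≈ 93.338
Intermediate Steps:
t = 11 (t = 0 + 11 = 11)
p(n) = -1
x(F) = (4 + F)/(-3 + F)
m(w) = 11*√w
m(x(q(p(0))))*4 = (11*√((4 - 5*(-1))/(-3 - 5*(-1))))*4 = (11*√((4 + 5)/(-3 + 5)))*4 = (11*√(9/2))*4 = (11*(3*√2/2))*4 = (33*√2/2)*4 = 66*√2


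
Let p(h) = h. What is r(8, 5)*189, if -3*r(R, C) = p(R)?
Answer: -504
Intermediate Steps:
r(R, C) = -R/3
r(8, 5)*189 = -⅓*8*189 = -8/3*189 = -504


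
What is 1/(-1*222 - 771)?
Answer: -1/993 ≈ -0.0010071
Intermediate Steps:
1/(-1*222 - 771) = 1/(-222 - 771) = 1/(-993) = -1/993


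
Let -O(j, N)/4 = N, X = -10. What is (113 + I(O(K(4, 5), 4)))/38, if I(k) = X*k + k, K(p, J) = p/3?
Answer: 257/38 ≈ 6.7632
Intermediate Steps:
K(p, J) = p/3 (K(p, J) = p*(⅓) = p/3)
O(j, N) = -4*N
I(k) = -9*k (I(k) = -10*k + k = -9*k)
(113 + I(O(K(4, 5), 4)))/38 = (113 - (-36)*4)/38 = (113 - 9*(-16))*(1/38) = (113 + 144)*(1/38) = 257*(1/38) = 257/38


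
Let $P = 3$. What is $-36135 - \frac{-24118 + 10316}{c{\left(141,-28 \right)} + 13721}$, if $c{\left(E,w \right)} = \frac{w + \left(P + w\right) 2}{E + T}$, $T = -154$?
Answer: $- \frac{496011343}{13727} \approx -36134.0$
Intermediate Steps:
$c{\left(E,w \right)} = \frac{6 + 3 w}{-154 + E}$ ($c{\left(E,w \right)} = \frac{w + \left(3 + w\right) 2}{E - 154} = \frac{w + \left(6 + 2 w\right)}{-154 + E} = \frac{6 + 3 w}{-154 + E}$)
$-36135 - \frac{-24118 + 10316}{c{\left(141,-28 \right)} + 13721} = -36135 - \frac{-24118 + 10316}{\frac{3 \left(2 - 28\right)}{-154 + 141} + 13721} = -36135 - - \frac{13802}{3 \frac{1}{-13} \left(-26\right) + 13721} = -36135 - - \frac{13802}{3 \left(- \frac{1}{13}\right) \left(-26\right) + 13721} = -36135 - - \frac{13802}{6 + 13721} = -36135 - - \frac{13802}{13727} = -36135 + \frac{13802}{13727} = - \frac{496011343}{13727}$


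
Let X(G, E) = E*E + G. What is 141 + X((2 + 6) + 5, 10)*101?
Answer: 11554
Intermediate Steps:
X(G, E) = G + E² (X(G, E) = E² + G = G + E²)
141 + X((2 + 6) + 5, 10)*101 = 141 + (((2 + 6) + 5) + 10²)*101 = 141 + ((8 + 5) + 100)*101 = 141 + (13 + 100)*101 = 141 + 113*101 = 141 + 11413 = 11554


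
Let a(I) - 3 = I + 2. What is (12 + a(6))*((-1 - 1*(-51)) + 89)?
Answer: 3197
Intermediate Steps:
a(I) = 5 + I (a(I) = 3 + (I + 2) = 3 + (2 + I) = 5 + I)
(12 + a(6))*((-1 - 1*(-51)) + 89) = (12 + (5 + 6))*((-1 - 1*(-51)) + 89) = (12 + 11)*((-1 + 51) + 89) = 23*(50 + 89) = 23*139 = 3197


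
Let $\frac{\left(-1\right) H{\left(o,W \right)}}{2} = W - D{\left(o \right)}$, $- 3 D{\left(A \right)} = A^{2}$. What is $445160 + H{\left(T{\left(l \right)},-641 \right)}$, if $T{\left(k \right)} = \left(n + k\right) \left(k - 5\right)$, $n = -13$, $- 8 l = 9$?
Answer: $\frac{2712281279}{6144} \approx 4.4145 \cdot 10^{5}$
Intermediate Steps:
$l = - \frac{9}{8}$ ($l = \left(- \frac{1}{8}\right) 9 = - \frac{9}{8} \approx -1.125$)
$D{\left(A \right)} = - \frac{A^{2}}{3}$
$T{\left(k \right)} = \left(-13 + k\right) \left(-5 + k\right)$ ($T{\left(k \right)} = \left(-13 + k\right) \left(k - 5\right) = \left(-13 + k\right) \left(-5 + k\right)$)
$H{\left(o,W \right)} = - 2 W - \frac{2 o^{2}}{3}$ ($H{\left(o,W \right)} = - 2 \left(W - - \frac{o^{2}}{3}\right) = - 2 \left(W + \frac{o^{2}}{3}\right) = - 2 W - \frac{2 o^{2}}{3}$)
$445160 + H{\left(T{\left(l \right)},-641 \right)} = 445160 - \left(-1282 + \frac{2 \left(65 + \left(- \frac{9}{8}\right)^{2} - - \frac{81}{4}\right)^{2}}{3}\right) = 445160 + \left(1282 - \frac{2 \left(65 + \frac{81}{64} + \frac{81}{4}\right)^{2}}{3}\right) = 445160 + \left(1282 - \frac{2 \left(\frac{5537}{64}\right)^{2}}{3}\right) = 445160 + \left(1282 - \frac{30658369}{6144}\right) = 445160 - \frac{22781761}{6144} = \frac{2712281279}{6144}$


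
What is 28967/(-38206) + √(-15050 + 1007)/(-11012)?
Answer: -28967/38206 - I*√14043/11012 ≈ -0.75818 - 0.010761*I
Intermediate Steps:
28967/(-38206) + √(-15050 + 1007)/(-11012) = 28967*(-1/38206) + √(-14043)*(-1/11012) = -28967/38206 + (I*√14043)*(-1/11012) = -28967/38206 - I*√14043/11012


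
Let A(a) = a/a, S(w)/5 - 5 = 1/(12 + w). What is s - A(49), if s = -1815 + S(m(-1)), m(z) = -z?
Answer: -23278/13 ≈ -1790.6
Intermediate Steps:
S(w) = 25 + 5/(12 + w)
A(a) = 1
s = -23265/13 (s = -1815 + 5*(61 + 5*(-1*(-1)))/(12 - 1*(-1)) = -1815 + 5*(61 + 5*1)/(12 + 1) = -1815 + 5*(61 + 5)/13 = -1815 + 5*(1/13)*66 = -1815 + 330/13 = -23265/13 ≈ -1789.6)
s - A(49) = -23265/13 - 1*1 = -23265/13 - 1 = -23278/13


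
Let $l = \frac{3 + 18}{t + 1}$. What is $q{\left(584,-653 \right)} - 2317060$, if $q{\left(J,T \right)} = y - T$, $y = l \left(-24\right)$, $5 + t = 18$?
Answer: $-2316443$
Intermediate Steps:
$t = 13$ ($t = -5 + 18 = 13$)
$l = \frac{3}{2}$ ($l = \frac{3 + 18}{13 + 1} = \frac{21}{14} = 21 \cdot \frac{1}{14} = \frac{3}{2} \approx 1.5$)
$y = -36$ ($y = \frac{3}{2} \left(-24\right) = -36$)
$q{\left(J,T \right)} = -36 - T$
$q{\left(584,-653 \right)} - 2317060 = \left(-36 - -653\right) - 2317060 = \left(-36 + 653\right) - 2317060 = 617 - 2317060 = -2316443$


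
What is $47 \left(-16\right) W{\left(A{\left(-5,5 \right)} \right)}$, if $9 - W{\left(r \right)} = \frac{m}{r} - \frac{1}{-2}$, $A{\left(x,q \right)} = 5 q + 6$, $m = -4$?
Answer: $- \frac{201160}{31} \approx -6489.0$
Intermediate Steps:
$A{\left(x,q \right)} = 6 + 5 q$
$W{\left(r \right)} = \frac{17}{2} + \frac{4}{r}$ ($W{\left(r \right)} = 9 - \left(- \frac{4}{r} - \frac{1}{-2}\right) = 9 - \left(- \frac{4}{r} - - \frac{1}{2}\right) = 9 - \left(- \frac{4}{r} + \frac{1}{2}\right) = 9 - \left(\frac{1}{2} - \frac{4}{r}\right) = \frac{17}{2} + \frac{4}{r}$)
$47 \left(-16\right) W{\left(A{\left(-5,5 \right)} \right)} = 47 \left(-16\right) \left(\frac{17}{2} + \frac{4}{6 + 5 \cdot 5}\right) = - 752 \left(\frac{17}{2} + \frac{4}{6 + 25}\right) = - 752 \left(\frac{17}{2} + \frac{4}{31}\right) = \left(-752\right) \frac{535}{62} = - \frac{201160}{31}$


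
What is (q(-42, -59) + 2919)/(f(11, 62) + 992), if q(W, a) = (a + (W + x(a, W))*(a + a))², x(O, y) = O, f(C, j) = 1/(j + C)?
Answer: 3422210800/24139 ≈ 1.4177e+5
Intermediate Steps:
f(C, j) = 1/(C + j)
q(W, a) = (a + 2*a*(W + a))² (q(W, a) = (a + (W + a)*(a + a))² = (a + (W + a)*(2*a))² = (a + 2*a*(W + a))²)
(q(-42, -59) + 2919)/(f(11, 62) + 992) = ((-59)²*(1 + 2*(-42) + 2*(-59))² + 2919)/(1/(11 + 62) + 992) = (3481*(1 - 84 - 118)² + 2919)/(1/73 + 992) = (3481*(-201)² + 2919)/(1/73 + 992) = (3481*40401 + 2919)/(72417/73) = (140635881 + 2919)*(73/72417) = 140638800*(73/72417) = 3422210800/24139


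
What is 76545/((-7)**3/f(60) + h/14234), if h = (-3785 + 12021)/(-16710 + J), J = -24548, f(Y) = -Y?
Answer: 674284566671100/50357967859 ≈ 13390.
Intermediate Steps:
h = -4118/20629 (h = (-3785 + 12021)/(-16710 - 24548) = 8236/(-41258) = 8236*(-1/41258) = -4118/20629 ≈ -0.19962)
76545/((-7)**3/f(60) + h/14234) = 76545/((-7)**3/((-1*60)) - 4118/20629/14234) = 76545/(-343/(-60) - 4118/20629*1/14234) = 76545/(-343*(-1/60) - 2059/146816593) = 76545/(343/60 - 2059/146816593) = 76545/(50357967859/8808995580) = 76545*(8808995580/50357967859) = 674284566671100/50357967859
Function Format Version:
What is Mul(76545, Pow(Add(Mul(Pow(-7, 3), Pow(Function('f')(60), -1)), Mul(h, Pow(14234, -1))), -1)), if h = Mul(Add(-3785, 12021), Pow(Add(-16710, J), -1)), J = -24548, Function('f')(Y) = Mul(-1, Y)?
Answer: Rational(674284566671100, 50357967859) ≈ 13390.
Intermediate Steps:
h = Rational(-4118, 20629) (h = Mul(Add(-3785, 12021), Pow(Add(-16710, -24548), -1)) = Mul(8236, Pow(-41258, -1)) = Mul(8236, Rational(-1, 41258)) = Rational(-4118, 20629) ≈ -0.19962)
Mul(76545, Pow(Add(Mul(Pow(-7, 3), Pow(Function('f')(60), -1)), Mul(h, Pow(14234, -1))), -1)) = Mul(76545, Pow(Add(Mul(Pow(-7, 3), Pow(Mul(-1, 60), -1)), Mul(Rational(-4118, 20629), Pow(14234, -1))), -1)) = Mul(76545, Pow(Add(Mul(-343, Pow(-60, -1)), Mul(Rational(-4118, 20629), Rational(1, 14234))), -1)) = Mul(76545, Pow(Add(Mul(-343, Rational(-1, 60)), Rational(-2059, 146816593)), -1)) = Mul(76545, Pow(Add(Rational(343, 60), Rational(-2059, 146816593)), -1)) = Mul(76545, Pow(Rational(50357967859, 8808995580), -1)) = Mul(76545, Rational(8808995580, 50357967859)) = Rational(674284566671100, 50357967859)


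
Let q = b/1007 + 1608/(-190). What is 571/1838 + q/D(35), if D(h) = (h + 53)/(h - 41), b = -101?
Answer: 182123239/203595260 ≈ 0.89454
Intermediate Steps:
D(h) = (53 + h)/(-41 + h)
q = -43117/5035 (q = -101/1007 + 1608/(-190) = -101*1/1007 + 1608*(-1/190) = -101/1007 - 804/95 = -43117/5035 ≈ -8.5635)
571/1838 + q/D(35) = 571/1838 - 43117*(-41 + 35)/(53 + 35)/5035 = 571*(1/1838) - 43117/(5035*(88/(-6))) = 571/1838 - 43117/(5035*((-1/6*88))) = 571/1838 - 43117/(5035*(-44/3)) = 571/1838 - 43117/5035*(-3/44) = 571/1838 + 129351/221540 = 182123239/203595260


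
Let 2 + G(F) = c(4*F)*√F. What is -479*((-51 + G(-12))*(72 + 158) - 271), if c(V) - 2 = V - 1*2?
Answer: 5968819 + 10576320*I*√3 ≈ 5.9688e+6 + 1.8319e+7*I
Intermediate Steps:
c(V) = V (c(V) = 2 + (V - 1*2) = 2 + (V - 2) = 2 + (-2 + V) = V)
G(F) = -2 + 4*F^(3/2) (G(F) = -2 + (4*F)*√F = -2 + 4*F^(3/2))
-479*((-51 + G(-12))*(72 + 158) - 271) = -479*((-51 + (-2 + 4*(-12)^(3/2)))*(72 + 158) - 271) = -479*((-51 + (-2 + 4*(-24*I*√3)))*230 - 271) = -479*((-51 + (-2 - 96*I*√3))*230 - 271) = -479*((-53 - 96*I*√3)*230 - 271) = -479*((-12190 - 22080*I*√3) - 271) = -479*(-12461 - 22080*I*√3) = 5968819 + 10576320*I*√3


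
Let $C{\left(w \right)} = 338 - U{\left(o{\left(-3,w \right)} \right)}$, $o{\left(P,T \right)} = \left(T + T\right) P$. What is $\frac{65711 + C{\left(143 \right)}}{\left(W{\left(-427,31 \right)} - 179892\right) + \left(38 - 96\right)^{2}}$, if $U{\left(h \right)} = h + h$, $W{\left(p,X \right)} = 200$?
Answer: $- \frac{67765}{176328} \approx -0.38431$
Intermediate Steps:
$o{\left(P,T \right)} = 2 P T$ ($o{\left(P,T \right)} = 2 T P = 2 P T$)
$U{\left(h \right)} = 2 h$
$C{\left(w \right)} = 338 + 12 w$ ($C{\left(w \right)} = 338 - 2 \cdot 2 \left(-3\right) w = 338 - 2 \left(- 6 w\right) = 338 - - 12 w = 338 + 12 w$)
$\frac{65711 + C{\left(143 \right)}}{\left(W{\left(-427,31 \right)} - 179892\right) + \left(38 - 96\right)^{2}} = \frac{65711 + \left(338 + 12 \cdot 143\right)}{\left(200 - 179892\right) + \left(38 - 96\right)^{2}} = \frac{65711 + \left(338 + 1716\right)}{-179692 + \left(-58\right)^{2}} = \frac{65711 + 2054}{-179692 + 3364} = \frac{67765}{-176328} = 67765 \left(- \frac{1}{176328}\right) = - \frac{67765}{176328}$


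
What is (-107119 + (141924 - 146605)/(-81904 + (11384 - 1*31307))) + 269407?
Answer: 16525304857/101827 ≈ 1.6229e+5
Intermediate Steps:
(-107119 + (141924 - 146605)/(-81904 + (11384 - 1*31307))) + 269407 = (-107119 - 4681/(-81904 + (11384 - 31307))) + 269407 = (-107119 - 4681/(-81904 - 19923)) + 269407 = (-107119 - 4681/(-101827)) + 269407 = (-107119 - 4681*(-1/101827)) + 269407 = (-107119 + 4681/101827) + 269407 = -10907601732/101827 + 269407 = 16525304857/101827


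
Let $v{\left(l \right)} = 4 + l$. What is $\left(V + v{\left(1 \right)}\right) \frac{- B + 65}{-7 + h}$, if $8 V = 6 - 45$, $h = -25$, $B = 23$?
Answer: $- \frac{21}{128} \approx -0.16406$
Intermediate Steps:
$V = - \frac{39}{8}$ ($V = \frac{6 - 45}{8} = \frac{1}{8} \left(-39\right) = - \frac{39}{8} \approx -4.875$)
$\left(V + v{\left(1 \right)}\right) \frac{- B + 65}{-7 + h} = \left(- \frac{39}{8} + \left(4 + 1\right)\right) \frac{\left(-1\right) 23 + 65}{-7 - 25} = \left(- \frac{39}{8} + 5\right) \frac{-23 + 65}{-32} = \frac{42 \left(- \frac{1}{32}\right)}{8} = \frac{1}{8} \left(- \frac{21}{16}\right) = - \frac{21}{128}$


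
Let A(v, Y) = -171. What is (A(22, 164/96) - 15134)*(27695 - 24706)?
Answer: -45746645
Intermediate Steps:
(A(22, 164/96) - 15134)*(27695 - 24706) = (-171 - 15134)*(27695 - 24706) = -15305*2989 = -45746645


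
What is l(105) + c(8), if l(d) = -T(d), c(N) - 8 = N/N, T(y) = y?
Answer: -96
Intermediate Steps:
c(N) = 9 (c(N) = 8 + N/N = 8 + 1 = 9)
l(d) = -d
l(105) + c(8) = -1*105 + 9 = -105 + 9 = -96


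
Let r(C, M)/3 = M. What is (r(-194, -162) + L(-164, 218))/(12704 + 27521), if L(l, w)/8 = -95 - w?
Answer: -598/8045 ≈ -0.074332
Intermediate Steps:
r(C, M) = 3*M
L(l, w) = -760 - 8*w (L(l, w) = 8*(-95 - w) = -760 - 8*w)
(r(-194, -162) + L(-164, 218))/(12704 + 27521) = (3*(-162) + (-760 - 8*218))/(12704 + 27521) = (-486 + (-760 - 1744))/40225 = (-486 - 2504)*(1/40225) = -2990*1/40225 = -598/8045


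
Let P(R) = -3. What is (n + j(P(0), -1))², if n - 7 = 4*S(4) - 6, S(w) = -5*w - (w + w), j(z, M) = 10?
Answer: 10201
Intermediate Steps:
S(w) = -7*w (S(w) = -5*w - 2*w = -7*w)
n = -111 (n = 7 + (4*(-7*4) - 6) = 7 + (4*(-28) - 6) = 7 + (-112 - 6) = 7 - 118 = -111)
(n + j(P(0), -1))² = (-111 + 10)² = (-101)² = 10201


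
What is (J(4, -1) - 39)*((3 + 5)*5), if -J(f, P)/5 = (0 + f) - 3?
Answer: -1760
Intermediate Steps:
J(f, P) = 15 - 5*f (J(f, P) = -5*((0 + f) - 3) = -5*(f - 3) = -5*(-3 + f) = 15 - 5*f)
(J(4, -1) - 39)*((3 + 5)*5) = ((15 - 5*4) - 39)*((3 + 5)*5) = ((15 - 20) - 39)*(8*5) = (-5 - 39)*40 = -44*40 = -1760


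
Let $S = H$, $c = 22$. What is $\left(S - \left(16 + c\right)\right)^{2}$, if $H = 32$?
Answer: $36$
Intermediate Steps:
$S = 32$
$\left(S - \left(16 + c\right)\right)^{2} = \left(32 - 38\right)^{2} = \left(-6\right)^{2} = 36$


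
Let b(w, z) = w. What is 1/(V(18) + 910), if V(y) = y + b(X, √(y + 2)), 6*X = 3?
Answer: 2/1857 ≈ 0.0010770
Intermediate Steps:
X = ½ (X = (⅙)*3 = ½ ≈ 0.50000)
V(y) = ½ + y (V(y) = y + ½ = ½ + y)
1/(V(18) + 910) = 1/((½ + 18) + 910) = 1/(37/2 + 910) = 1/(1857/2) = 2/1857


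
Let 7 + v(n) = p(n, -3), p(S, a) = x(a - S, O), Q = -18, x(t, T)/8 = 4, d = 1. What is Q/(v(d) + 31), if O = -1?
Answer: -9/28 ≈ -0.32143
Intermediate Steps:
x(t, T) = 32 (x(t, T) = 8*4 = 32)
p(S, a) = 32
v(n) = 25 (v(n) = -7 + 32 = 25)
Q/(v(d) + 31) = -18/(25 + 31) = -18/56 = -18*1/56 = -9/28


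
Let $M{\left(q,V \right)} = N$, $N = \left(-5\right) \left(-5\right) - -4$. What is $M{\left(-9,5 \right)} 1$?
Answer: $29$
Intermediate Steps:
$N = 29$ ($N = 25 + 4 = 29$)
$M{\left(q,V \right)} = 29$
$M{\left(-9,5 \right)} 1 = 29 \cdot 1 = 29$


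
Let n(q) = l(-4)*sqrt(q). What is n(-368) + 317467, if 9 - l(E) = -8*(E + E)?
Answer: 317467 - 220*I*sqrt(23) ≈ 3.1747e+5 - 1055.1*I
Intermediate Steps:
l(E) = 9 + 16*E (l(E) = 9 - (-8)*(E + E) = 9 - (-8)*2*E = 9 - (-16)*E = 9 + 16*E)
n(q) = -55*sqrt(q) (n(q) = (9 + 16*(-4))*sqrt(q) = (9 - 64)*sqrt(q) = -55*sqrt(q))
n(-368) + 317467 = -220*I*sqrt(23) + 317467 = 317467 - 220*I*sqrt(23)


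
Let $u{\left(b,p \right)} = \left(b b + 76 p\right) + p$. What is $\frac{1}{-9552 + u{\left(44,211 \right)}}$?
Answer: $\frac{1}{8631} \approx 0.00011586$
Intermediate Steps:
$u{\left(b,p \right)} = b^{2} + 77 p$ ($u{\left(b,p \right)} = \left(b^{2} + 76 p\right) + p = b^{2} + 77 p$)
$\frac{1}{-9552 + u{\left(44,211 \right)}} = \frac{1}{-9552 + \left(44^{2} + 77 \cdot 211\right)} = \frac{1}{-9552 + \left(1936 + 16247\right)} = \frac{1}{-9552 + 18183} = \frac{1}{8631}$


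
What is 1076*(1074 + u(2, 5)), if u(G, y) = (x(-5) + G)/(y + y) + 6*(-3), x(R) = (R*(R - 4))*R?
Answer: 5561306/5 ≈ 1.1123e+6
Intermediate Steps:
x(R) = R²*(-4 + R) (x(R) = (R*(-4 + R))*R = R²*(-4 + R))
u(G, y) = -18 + (-225 + G)/(2*y) (u(G, y) = ((-5)²*(-4 - 5) + G)/(y + y) + 6*(-3) = (25*(-9) + G)/((2*y)) - 18 = (-225 + G)*(1/(2*y)) - 18 = (-225 + G)/(2*y) - 18 = -18 + (-225 + G)/(2*y))
1076*(1074 + u(2, 5)) = 1076*(1074 + (½)*(-225 + 2 - 36*5)/5) = 1076*(1074 + (½)*(⅕)*(-225 + 2 - 180)) = 1076*(1074 + (½)*(⅕)*(-403)) = 1076*(1074 - 403/10) = 1076*(10337/10) = 5561306/5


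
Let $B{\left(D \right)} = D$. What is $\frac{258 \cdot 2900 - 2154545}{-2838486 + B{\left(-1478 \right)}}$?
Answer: $\frac{1406345}{2839964} \approx 0.4952$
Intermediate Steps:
$\frac{258 \cdot 2900 - 2154545}{-2838486 + B{\left(-1478 \right)}} = \frac{258 \cdot 2900 - 2154545}{-2838486 - 1478} = \frac{748200 - 2154545}{-2839964} = \left(-1406345\right) \left(- \frac{1}{2839964}\right) = \frac{1406345}{2839964}$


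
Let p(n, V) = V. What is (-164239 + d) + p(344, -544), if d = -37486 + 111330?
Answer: -90939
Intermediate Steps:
d = 73844
(-164239 + d) + p(344, -544) = (-164239 + 73844) - 544 = -90395 - 544 = -90939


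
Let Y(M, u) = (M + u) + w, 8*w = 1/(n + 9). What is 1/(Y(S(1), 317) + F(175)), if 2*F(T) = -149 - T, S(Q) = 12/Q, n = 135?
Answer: 1152/192385 ≈ 0.0059880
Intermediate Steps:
F(T) = -149/2 - T/2 (F(T) = (-149 - T)/2 = -149/2 - T/2)
w = 1/1152 (w = 1/(8*(135 + 9)) = (⅛)/144 = (⅛)*(1/144) = 1/1152 ≈ 0.00086806)
Y(M, u) = 1/1152 + M + u (Y(M, u) = (M + u) + 1/1152 = 1/1152 + M + u)
1/(Y(S(1), 317) + F(175)) = 1/((1/1152 + 12/1 + 317) + (-149/2 - ½*175)) = 1/((1/1152 + 12*1 + 317) + (-149/2 - 175/2)) = 1/((1/1152 + 12 + 317) - 162) = 1/(379009/1152 - 162) = 1/(192385/1152) = 1152/192385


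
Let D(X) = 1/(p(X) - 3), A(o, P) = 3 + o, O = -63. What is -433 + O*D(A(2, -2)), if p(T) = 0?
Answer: -412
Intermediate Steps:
D(X) = -⅓ (D(X) = 1/(0 - 3) = 1/(-3) = -⅓)
-433 + O*D(A(2, -2)) = -433 - 63*(-⅓) = -433 + 21 = -412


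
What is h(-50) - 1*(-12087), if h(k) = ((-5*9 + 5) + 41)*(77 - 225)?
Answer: 11939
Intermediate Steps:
h(k) = -148 (h(k) = ((-45 + 5) + 41)*(-148) = (-40 + 41)*(-148) = 1*(-148) = -148)
h(-50) - 1*(-12087) = -148 - 1*(-12087) = -148 + 12087 = 11939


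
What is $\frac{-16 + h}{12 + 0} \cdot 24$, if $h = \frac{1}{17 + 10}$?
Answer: $- \frac{862}{27} \approx -31.926$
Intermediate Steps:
$h = \frac{1}{27} \approx 0.037037$
$\frac{-16 + h}{12 + 0} \cdot 24 = \frac{-16 + \frac{1}{27}}{12 + 0} \cdot 24 = - \frac{431}{27 \cdot 12} \cdot 24 = \left(- \frac{431}{27}\right) \frac{1}{12} \cdot 24 = \left(- \frac{431}{324}\right) 24 = - \frac{862}{27}$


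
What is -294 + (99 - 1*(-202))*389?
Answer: 116795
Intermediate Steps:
-294 + (99 - 1*(-202))*389 = -294 + (99 + 202)*389 = -294 + 301*389 = -294 + 117089 = 116795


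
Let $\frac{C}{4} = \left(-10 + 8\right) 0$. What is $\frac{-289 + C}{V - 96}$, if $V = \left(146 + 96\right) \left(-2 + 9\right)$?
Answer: $- \frac{17}{94} \approx -0.18085$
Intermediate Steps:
$C = 0$ ($C = 4 \left(-10 + 8\right) 0 = 4 \left(\left(-2\right) 0\right) = 4 \cdot 0 = 0$)
$V = 1694$ ($V = 242 \cdot 7 = 1694$)
$\frac{-289 + C}{V - 96} = \frac{-289 + 0}{1694 - 96} = - \frac{289}{1598} = \left(-289\right) \frac{1}{1598} = - \frac{17}{94}$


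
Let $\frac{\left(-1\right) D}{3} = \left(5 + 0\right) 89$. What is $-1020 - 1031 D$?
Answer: $1375365$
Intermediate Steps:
$D = -1335$ ($D = - 3 \left(5 + 0\right) 89 = - 3 \cdot 5 \cdot 89 = \left(-3\right) 445 = -1335$)
$-1020 - 1031 D = -1020 - -1376385 = -1020 + 1376385 = 1375365$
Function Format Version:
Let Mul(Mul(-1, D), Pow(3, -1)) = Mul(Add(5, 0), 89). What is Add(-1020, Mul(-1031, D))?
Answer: 1375365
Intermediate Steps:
D = -1335 (D = Mul(-3, Mul(Add(5, 0), 89)) = Mul(-3, Mul(5, 89)) = Mul(-3, 445) = -1335)
Add(-1020, Mul(-1031, D)) = Add(-1020, Mul(-1031, -1335)) = Add(-1020, 1376385) = 1375365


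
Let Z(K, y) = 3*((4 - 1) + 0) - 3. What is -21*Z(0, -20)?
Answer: -126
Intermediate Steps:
Z(K, y) = 6 (Z(K, y) = 3*(3 + 0) - 3 = 3*3 - 3 = 9 - 3 = 6)
-21*Z(0, -20) = -21*6 = -126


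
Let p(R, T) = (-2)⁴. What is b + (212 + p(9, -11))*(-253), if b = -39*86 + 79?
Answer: -60959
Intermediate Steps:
p(R, T) = 16
b = -3275 (b = -3354 + 79 = -3275)
b + (212 + p(9, -11))*(-253) = -3275 + (212 + 16)*(-253) = -3275 + 228*(-253) = -3275 - 57684 = -60959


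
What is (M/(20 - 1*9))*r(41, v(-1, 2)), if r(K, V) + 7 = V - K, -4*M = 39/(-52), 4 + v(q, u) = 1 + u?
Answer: -147/176 ≈ -0.83523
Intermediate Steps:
v(q, u) = -3 + u (v(q, u) = -4 + (1 + u) = -3 + u)
M = 3/16 (M = -39/(4*(-52)) = -39*(-1)/(4*52) = -¼*(-¾) = 3/16 ≈ 0.18750)
r(K, V) = -7 + V - K (r(K, V) = -7 + (V - K) = -7 + V - K)
(M/(20 - 1*9))*r(41, v(-1, 2)) = (3/(16*(20 - 1*9)))*(-7 + (-3 + 2) - 1*41) = (3/(16*(20 - 9)))*(-7 - 1 - 41) = ((3/16)/11)*(-49) = ((3/16)*(1/11))*(-49) = (3/176)*(-49) = -147/176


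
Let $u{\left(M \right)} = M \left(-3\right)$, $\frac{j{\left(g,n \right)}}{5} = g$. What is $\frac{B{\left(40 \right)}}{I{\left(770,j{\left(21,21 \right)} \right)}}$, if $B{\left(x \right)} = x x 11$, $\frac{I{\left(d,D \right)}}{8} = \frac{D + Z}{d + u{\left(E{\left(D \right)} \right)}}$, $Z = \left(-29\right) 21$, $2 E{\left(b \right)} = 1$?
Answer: $- \frac{422675}{126} \approx -3354.6$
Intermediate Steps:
$E{\left(b \right)} = \frac{1}{2}$ ($E{\left(b \right)} = \frac{1}{2} \cdot 1 = \frac{1}{2}$)
$j{\left(g,n \right)} = 5 g$
$Z = -609$
$u{\left(M \right)} = - 3 M$
$I{\left(d,D \right)} = \frac{8 \left(-609 + D\right)}{- \frac{3}{2} + d}$ ($I{\left(d,D \right)} = 8 \frac{D - 609}{d - \frac{3}{2}} = 8 \frac{-609 + D}{d - \frac{3}{2}} = 8 \frac{-609 + D}{- \frac{3}{2} + d} = \frac{8 \left(-609 + D\right)}{- \frac{3}{2} + d}$)
$B{\left(x \right)} = 11 x^{2}$ ($B{\left(x \right)} = x^{2} \cdot 11 = 11 x^{2}$)
$\frac{B{\left(40 \right)}}{I{\left(770,j{\left(21,21 \right)} \right)}} = \frac{11 \cdot 40^{2}}{16 \frac{1}{-3 + 2 \cdot 770} \left(-609 + 5 \cdot 21\right)} = \frac{11 \cdot 1600}{16 \frac{1}{-3 + 1540} \left(-609 + 105\right)} = \frac{17600}{16 \cdot \frac{1}{1537} \left(-504\right)} = \frac{17600}{- \frac{8064}{1537}} = 17600 \left(- \frac{1537}{8064}\right) = - \frac{422675}{126}$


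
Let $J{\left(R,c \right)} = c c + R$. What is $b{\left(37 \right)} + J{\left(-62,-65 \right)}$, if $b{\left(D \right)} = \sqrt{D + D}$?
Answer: $4163 + \sqrt{74} \approx 4171.6$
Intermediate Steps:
$b{\left(D \right)} = \sqrt{2} \sqrt{D}$ ($b{\left(D \right)} = \sqrt{2 D} = \sqrt{2} \sqrt{D}$)
$J{\left(R,c \right)} = R + c^{2}$ ($J{\left(R,c \right)} = c^{2} + R = R + c^{2}$)
$b{\left(37 \right)} + J{\left(-62,-65 \right)} = \sqrt{2} \sqrt{37} - \left(62 - \left(-65\right)^{2}\right) = \sqrt{74} + \left(-62 + 4225\right) = \sqrt{74} + 4163 = 4163 + \sqrt{74}$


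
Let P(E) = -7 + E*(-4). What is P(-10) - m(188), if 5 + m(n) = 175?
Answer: -137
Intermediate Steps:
m(n) = 170 (m(n) = -5 + 175 = 170)
P(E) = -7 - 4*E
P(-10) - m(188) = (-7 - 4*(-10)) - 1*170 = (-7 + 40) - 170 = 33 - 170 = -137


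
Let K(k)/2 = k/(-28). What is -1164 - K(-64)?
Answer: -8180/7 ≈ -1168.6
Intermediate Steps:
K(k) = -k/14 (K(k) = 2*(k/(-28)) = 2*(k*(-1/28)) = 2*(-k/28) = -k/14)
-1164 - K(-64) = -1164 - (-1)*(-64)/14 = -1164 - 1*32/7 = -1164 - 32/7 = -8180/7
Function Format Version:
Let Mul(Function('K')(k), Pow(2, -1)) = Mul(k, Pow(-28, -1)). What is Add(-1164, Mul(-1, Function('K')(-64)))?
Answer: Rational(-8180, 7) ≈ -1168.6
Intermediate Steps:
Function('K')(k) = Mul(Rational(-1, 14), k) (Function('K')(k) = Mul(2, Mul(k, Pow(-28, -1))) = Mul(2, Mul(k, Rational(-1, 28))) = Mul(2, Mul(Rational(-1, 28), k)) = Mul(Rational(-1, 14), k))
Add(-1164, Mul(-1, Function('K')(-64))) = Add(-1164, Mul(-1, Mul(Rational(-1, 14), -64))) = Add(-1164, Mul(-1, Rational(32, 7))) = Add(-1164, Rational(-32, 7)) = Rational(-8180, 7)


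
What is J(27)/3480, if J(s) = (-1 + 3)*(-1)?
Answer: -1/1740 ≈ -0.00057471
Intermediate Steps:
J(s) = -2 (J(s) = 2*(-1) = -2)
J(27)/3480 = -2/3480 = -2*1/3480 = -1/1740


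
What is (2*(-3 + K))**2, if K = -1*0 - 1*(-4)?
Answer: 4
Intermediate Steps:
K = 4 (K = 0 + 4 = 4)
(2*(-3 + K))**2 = (2*(-3 + 4))**2 = (2*1)**2 = 2**2 = 4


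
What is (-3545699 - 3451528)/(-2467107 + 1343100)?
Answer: 2332409/374669 ≈ 6.2253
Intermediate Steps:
(-3545699 - 3451528)/(-2467107 + 1343100) = -6997227/(-1124007) = -6997227*(-1/1124007) = 2332409/374669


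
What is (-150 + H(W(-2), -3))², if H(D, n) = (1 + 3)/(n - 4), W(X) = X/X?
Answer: 1110916/49 ≈ 22672.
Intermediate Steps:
W(X) = 1
H(D, n) = 4/(-4 + n)
(-150 + H(W(-2), -3))² = (-150 + 4/(-4 - 3))² = (-150 + 4/(-7))² = (-150 + 4*(-⅐))² = (-150 - 4/7)² = (-1054/7)² = 1110916/49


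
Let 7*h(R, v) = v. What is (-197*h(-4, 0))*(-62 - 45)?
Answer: 0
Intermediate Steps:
h(R, v) = v/7
(-197*h(-4, 0))*(-62 - 45) = (-197*0/7)*(-62 - 45) = -197*0*(-107) = 0*(-107) = 0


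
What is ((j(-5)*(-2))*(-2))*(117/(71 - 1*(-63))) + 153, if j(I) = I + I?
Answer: 7911/67 ≈ 118.07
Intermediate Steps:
j(I) = 2*I
((j(-5)*(-2))*(-2))*(117/(71 - 1*(-63))) + 153 = (((2*(-5))*(-2))*(-2))*(117/(71 - 1*(-63))) + 153 = (-10*(-2)*(-2))*(117/(71 + 63)) + 153 = (20*(-2))*(117/134) + 153 = -4680/134 + 153 = -40*117/134 + 153 = -2340/67 + 153 = 7911/67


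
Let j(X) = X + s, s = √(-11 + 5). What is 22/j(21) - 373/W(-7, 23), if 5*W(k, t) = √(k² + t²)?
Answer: 154/149 - 1865*√2/34 - 22*I*√6/447 ≈ -76.54 - 0.12056*I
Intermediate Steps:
s = I*√6 (s = √(-6) = I*√6 ≈ 2.4495*I)
W(k, t) = √(k² + t²)/5
j(X) = X + I*√6
22/j(21) - 373/W(-7, 23) = 22/(21 + I*√6) - 373*5/√((-7)² + 23²) = 22/(21 + I*√6) - 373*5/√(49 + 529) = 22/(21 + I*√6) - 373*5*√2/34 = 22/(21 + I*√6) - 1865*√2/34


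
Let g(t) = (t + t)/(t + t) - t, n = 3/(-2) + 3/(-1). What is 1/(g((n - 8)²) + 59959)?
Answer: 4/239215 ≈ 1.6721e-5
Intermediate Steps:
n = -9/2 (n = 3*(-½) + 3*(-1) = -3/2 - 3 = -9/2 ≈ -4.5000)
g(t) = 1 - t (g(t) = (2*t)/((2*t)) - t = (2*t)*(1/(2*t)) - t = 1 - t)
1/(g((n - 8)²) + 59959) = 1/((1 - (-9/2 - 8)²) + 59959) = 1/((1 - (-25/2)²) + 59959) = 1/((1 - 1*625/4) + 59959) = 1/((1 - 625/4) + 59959) = 1/(-621/4 + 59959) = 1/(239215/4) = 4/239215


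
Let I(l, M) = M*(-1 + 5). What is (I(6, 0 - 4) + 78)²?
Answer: 3844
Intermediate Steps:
I(l, M) = 4*M (I(l, M) = M*4 = 4*M)
(I(6, 0 - 4) + 78)² = (4*(0 - 4) + 78)² = (4*(-4) + 78)² = (-16 + 78)² = 62² = 3844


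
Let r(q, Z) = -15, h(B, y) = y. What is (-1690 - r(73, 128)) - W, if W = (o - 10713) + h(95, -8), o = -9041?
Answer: 18087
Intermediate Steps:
W = -19762 (W = (-9041 - 10713) - 8 = -19754 - 8 = -19762)
(-1690 - r(73, 128)) - W = (-1690 - 1*(-15)) - 1*(-19762) = (-1690 + 15) + 19762 = -1675 + 19762 = 18087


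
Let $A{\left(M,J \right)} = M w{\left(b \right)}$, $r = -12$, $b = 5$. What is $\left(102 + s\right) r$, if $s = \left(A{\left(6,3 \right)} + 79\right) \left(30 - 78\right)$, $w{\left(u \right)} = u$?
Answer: $61560$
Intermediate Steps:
$A{\left(M,J \right)} = 5 M$ ($A{\left(M,J \right)} = M 5 = 5 M$)
$s = -5232$ ($s = \left(5 \cdot 6 + 79\right) \left(30 - 78\right) = \left(30 + 79\right) \left(-48\right) = 109 \left(-48\right) = -5232$)
$\left(102 + s\right) r = \left(102 - 5232\right) \left(-12\right) = \left(-5130\right) \left(-12\right) = 61560$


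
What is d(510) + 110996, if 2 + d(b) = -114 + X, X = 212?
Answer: 111092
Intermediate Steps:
d(b) = 96 (d(b) = -2 + (-114 + 212) = -2 + 98 = 96)
d(510) + 110996 = 96 + 110996 = 111092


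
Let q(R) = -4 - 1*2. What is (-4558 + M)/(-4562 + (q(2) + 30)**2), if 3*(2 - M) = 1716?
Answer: 2564/1993 ≈ 1.2865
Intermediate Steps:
M = -570 (M = 2 - 1/3*1716 = 2 - 572 = -570)
q(R) = -6 (q(R) = -4 - 2 = -6)
(-4558 + M)/(-4562 + (q(2) + 30)**2) = (-4558 - 570)/(-4562 + (-6 + 30)**2) = -5128/(-4562 + 24**2) = -5128/(-4562 + 576) = -5128/(-3986) = -5128*(-1/3986) = 2564/1993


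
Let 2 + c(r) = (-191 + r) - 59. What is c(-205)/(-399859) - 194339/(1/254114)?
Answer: -19746741077648457/399859 ≈ -4.9384e+10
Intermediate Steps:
c(r) = -252 + r (c(r) = -2 + ((-191 + r) - 59) = -2 + (-250 + r) = -252 + r)
c(-205)/(-399859) - 194339/(1/254114) = (-252 - 205)/(-399859) - 194339/(1/254114) = -457*(-1/399859) - 194339/1/254114 = 457/399859 - 194339*254114 = 457/399859 - 49384260646 = -19746741077648457/399859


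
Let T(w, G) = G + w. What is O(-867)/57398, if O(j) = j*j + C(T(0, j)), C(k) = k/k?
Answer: 375845/28699 ≈ 13.096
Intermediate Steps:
C(k) = 1
O(j) = 1 + j**2 (O(j) = j*j + 1 = j**2 + 1 = 1 + j**2)
O(-867)/57398 = (1 + (-867)**2)/57398 = (1 + 751689)*(1/57398) = 751690*(1/57398) = 375845/28699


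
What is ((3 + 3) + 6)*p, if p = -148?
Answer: -1776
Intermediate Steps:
((3 + 3) + 6)*p = ((3 + 3) + 6)*(-148) = (6 + 6)*(-148) = 12*(-148) = -1776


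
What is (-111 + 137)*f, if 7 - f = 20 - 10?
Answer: -78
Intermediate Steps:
f = -3 (f = 7 - (20 - 10) = 7 - 1*10 = 7 - 10 = -3)
(-111 + 137)*f = (-111 + 137)*(-3) = 26*(-3) = -78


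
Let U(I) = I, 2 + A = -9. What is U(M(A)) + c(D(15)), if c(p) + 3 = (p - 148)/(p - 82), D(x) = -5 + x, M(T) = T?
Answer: -145/12 ≈ -12.083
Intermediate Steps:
A = -11 (A = -2 - 9 = -11)
c(p) = -3 + (-148 + p)/(-82 + p) (c(p) = -3 + (p - 148)/(p - 82) = -3 + (-148 + p)/(-82 + p))
U(M(A)) + c(D(15)) = -11 + 2*(49 - (-5 + 15))/(-82 + (-5 + 15)) = -11 + 2*(49 - 1*10)/(-82 + 10) = -11 + 2*(49 - 10)/(-72) = -11 + 2*(-1/72)*39 = -11 - 13/12 = -145/12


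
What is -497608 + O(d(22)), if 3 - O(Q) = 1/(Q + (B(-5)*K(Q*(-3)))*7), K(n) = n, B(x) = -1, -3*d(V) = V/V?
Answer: -10947307/22 ≈ -4.9761e+5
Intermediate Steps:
d(V) = -⅓ (d(V) = -V/(3*V) = -⅓*1 = -⅓)
O(Q) = 3 - 1/(22*Q) (O(Q) = 3 - 1/(Q - Q*(-3)*7) = 3 - 1/(Q - (-3)*Q*7) = 3 - 1/(Q + (3*Q)*7) = 3 - 1/(Q + 21*Q) = 3 - 1/(22*Q))
-497608 + O(d(22)) = -497608 + (3 - 1/(22*(-⅓))) = -497608 + (3 - 1/22*(-3)) = -497608 + (3 + 3/22) = -497608 + 69/22 = -10947307/22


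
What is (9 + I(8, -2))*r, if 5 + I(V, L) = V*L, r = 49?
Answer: -588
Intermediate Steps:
I(V, L) = -5 + L*V (I(V, L) = -5 + V*L = -5 + L*V)
(9 + I(8, -2))*r = (9 + (-5 - 2*8))*49 = (9 + (-5 - 16))*49 = (9 - 21)*49 = -12*49 = -588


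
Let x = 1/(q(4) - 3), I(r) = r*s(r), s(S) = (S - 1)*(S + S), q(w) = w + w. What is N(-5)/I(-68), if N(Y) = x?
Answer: -1/3190560 ≈ -3.1342e-7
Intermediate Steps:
q(w) = 2*w
s(S) = 2*S*(-1 + S) (s(S) = (-1 + S)*(2*S) = 2*S*(-1 + S))
I(r) = 2*r²*(-1 + r) (I(r) = r*(2*r*(-1 + r)) = 2*r²*(-1 + r))
x = ⅕ (x = 1/(2*4 - 3) = 1/(8 - 3) = 1/5 = ⅕ ≈ 0.20000)
N(Y) = ⅕
N(-5)/I(-68) = (⅕)/(2*(-68)²*(-1 - 68)) = (⅕)/(2*4624*(-69)) = (⅕)/(-638112) = -1/638112*⅕ = -1/3190560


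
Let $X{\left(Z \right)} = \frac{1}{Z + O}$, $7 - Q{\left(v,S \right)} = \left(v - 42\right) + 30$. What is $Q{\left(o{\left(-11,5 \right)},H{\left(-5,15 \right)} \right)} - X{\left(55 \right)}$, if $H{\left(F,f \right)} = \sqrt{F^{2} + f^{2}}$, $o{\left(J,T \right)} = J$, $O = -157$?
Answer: $\frac{3061}{102} \approx 30.01$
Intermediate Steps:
$Q{\left(v,S \right)} = 19 - v$ ($Q{\left(v,S \right)} = 7 - \left(\left(v - 42\right) + 30\right) = 7 - \left(\left(-42 + v\right) + 30\right) = 7 - \left(-12 + v\right) = 19 - v$)
$X{\left(Z \right)} = \frac{1}{-157 + Z}$ ($X{\left(Z \right)} = \frac{1}{Z - 157} = \frac{1}{-157 + Z}$)
$Q{\left(o{\left(-11,5 \right)},H{\left(-5,15 \right)} \right)} - X{\left(55 \right)} = \left(19 - -11\right) - \frac{1}{-157 + 55} = \left(19 + 11\right) - \frac{1}{-102} = 30 - - \frac{1}{102} = 30 + \frac{1}{102} = \frac{3061}{102}$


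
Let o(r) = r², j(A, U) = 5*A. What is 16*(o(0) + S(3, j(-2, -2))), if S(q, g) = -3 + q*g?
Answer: -528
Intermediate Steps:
S(q, g) = -3 + g*q
16*(o(0) + S(3, j(-2, -2))) = 16*(0² + (-3 + (5*(-2))*3)) = 16*(0 + (-3 - 10*3)) = 16*(0 + (-3 - 30)) = 16*(0 - 33) = 16*(-33) = -528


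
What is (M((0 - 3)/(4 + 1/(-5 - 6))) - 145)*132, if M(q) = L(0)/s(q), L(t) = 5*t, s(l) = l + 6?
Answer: -19140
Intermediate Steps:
s(l) = 6 + l
M(q) = 0 (M(q) = (5*0)/(6 + q) = 0/(6 + q) = 0)
(M((0 - 3)/(4 + 1/(-5 - 6))) - 145)*132 = (0 - 145)*132 = -145*132 = -19140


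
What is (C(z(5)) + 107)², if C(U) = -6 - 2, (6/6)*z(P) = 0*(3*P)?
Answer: 9801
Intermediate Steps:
z(P) = 0 (z(P) = 0*(3*P) = 0)
C(U) = -8
(C(z(5)) + 107)² = (-8 + 107)² = 99² = 9801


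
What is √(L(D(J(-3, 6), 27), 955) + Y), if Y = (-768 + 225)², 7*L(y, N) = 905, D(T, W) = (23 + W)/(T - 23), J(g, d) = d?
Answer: 4*√903371/7 ≈ 543.12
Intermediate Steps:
D(T, W) = (23 + W)/(-23 + T)
L(y, N) = 905/7 (L(y, N) = (⅐)*905 = 905/7)
Y = 294849 (Y = (-543)² = 294849)
√(L(D(J(-3, 6), 27), 955) + Y) = √(905/7 + 294849) = √(2064848/7) = 4*√903371/7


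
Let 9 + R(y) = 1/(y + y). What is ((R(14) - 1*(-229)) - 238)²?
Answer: 253009/784 ≈ 322.72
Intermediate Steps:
R(y) = -9 + 1/(2*y) (R(y) = -9 + 1/(y + y) = -9 + 1/(2*y))
((R(14) - 1*(-229)) - 238)² = (((-9 + (½)/14) - 1*(-229)) - 238)² = (((-9 + (½)*(1/14)) + 229) - 238)² = (((-9 + 1/28) + 229) - 238)² = ((-251/28 + 229) - 238)² = (6161/28 - 238)² = (-503/28)² = 253009/784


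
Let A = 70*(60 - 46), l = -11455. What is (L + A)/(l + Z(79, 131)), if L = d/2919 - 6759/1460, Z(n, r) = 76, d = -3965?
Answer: -4150986779/48494339460 ≈ -0.085597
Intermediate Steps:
L = -25518421/4261740 (L = -3965/2919 - 6759/1460 = -25518421/4261740 ≈ -5.9878)
A = 980 (A = 70*14 = 980)
(L + A)/(l + Z(79, 131)) = (-25518421/4261740 + 980)/(-11455 + 76) = (4150986779/4261740)/(-11379) = (4150986779/4261740)*(-1/11379) = -4150986779/48494339460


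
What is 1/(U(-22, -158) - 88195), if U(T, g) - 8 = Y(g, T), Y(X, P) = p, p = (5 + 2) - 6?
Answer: -1/88186 ≈ -1.1340e-5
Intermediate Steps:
p = 1 (p = 7 - 6 = 1)
Y(X, P) = 1
U(T, g) = 9 (U(T, g) = 8 + 1 = 9)
1/(U(-22, -158) - 88195) = 1/(9 - 88195) = 1/(-88186) = -1/88186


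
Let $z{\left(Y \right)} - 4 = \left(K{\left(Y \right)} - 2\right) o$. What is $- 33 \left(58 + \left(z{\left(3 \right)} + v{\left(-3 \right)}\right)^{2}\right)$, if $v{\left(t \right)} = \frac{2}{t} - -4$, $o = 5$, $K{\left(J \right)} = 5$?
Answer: $- \frac{55121}{3} \approx -18374.0$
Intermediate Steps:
$v{\left(t \right)} = 4 + \frac{2}{t}$ ($v{\left(t \right)} = \frac{2}{t} + 4 = 4 + \frac{2}{t}$)
$z{\left(Y \right)} = 19$ ($z{\left(Y \right)} = 4 + \left(5 - 2\right) 5 = 4 + 3 \cdot 5 = 4 + 15 = 19$)
$- 33 \left(58 + \left(z{\left(3 \right)} + v{\left(-3 \right)}\right)^{2}\right) = - 33 \left(58 + \left(19 + \left(4 + \frac{2}{-3}\right)\right)^{2}\right) = - 33 \left(58 + \left(19 + \left(4 + 2 \left(- \frac{1}{3}\right)\right)\right)^{2}\right) = - 33 \left(58 + \left(19 + \left(4 - \frac{2}{3}\right)\right)^{2}\right) = - 33 \left(58 + \left(19 + \frac{10}{3}\right)^{2}\right) = - 33 \left(58 + \left(\frac{67}{3}\right)^{2}\right) = - 33 \left(58 + \frac{4489}{9}\right) = \left(-33\right) \frac{5011}{9} = - \frac{55121}{3}$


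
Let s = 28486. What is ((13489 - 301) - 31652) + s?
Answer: 10022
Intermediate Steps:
((13489 - 301) - 31652) + s = ((13489 - 301) - 31652) + 28486 = (13188 - 31652) + 28486 = -18464 + 28486 = 10022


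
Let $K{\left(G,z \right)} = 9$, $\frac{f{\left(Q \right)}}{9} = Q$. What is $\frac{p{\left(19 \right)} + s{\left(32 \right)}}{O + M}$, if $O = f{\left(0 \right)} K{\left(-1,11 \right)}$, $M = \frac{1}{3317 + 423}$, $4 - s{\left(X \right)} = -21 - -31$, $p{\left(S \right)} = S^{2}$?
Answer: $1327700$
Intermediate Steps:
$f{\left(Q \right)} = 9 Q$
$s{\left(X \right)} = -6$ ($s{\left(X \right)} = 4 - \left(-21 - -31\right) = 4 - \left(-21 + 31\right) = 4 - 10 = -6$)
$M = \frac{1}{3740} \approx 0.00026738$
$O = 0$ ($O = 9 \cdot 0 \cdot 9 = 0 \cdot 9 = 0$)
$\frac{p{\left(19 \right)} + s{\left(32 \right)}}{O + M} = \frac{19^{2} - 6}{0 + \frac{1}{3740}} = \left(361 - 6\right) \frac{1}{\frac{1}{3740}} = 355 \cdot 3740 = 1327700$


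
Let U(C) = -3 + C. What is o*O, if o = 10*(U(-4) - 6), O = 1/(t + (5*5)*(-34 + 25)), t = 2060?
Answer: -26/367 ≈ -0.070845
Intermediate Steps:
O = 1/1835 (O = 1/(2060 + (5*5)*(-34 + 25)) = 1/(2060 + 25*(-9)) = 1/(2060 - 225) = 1/1835 ≈ 0.00054496)
o = -130 (o = 10*((-3 - 4) - 6) = 10*(-7 - 6) = 10*(-13) = -130)
o*O = -130*1/1835 = -26/367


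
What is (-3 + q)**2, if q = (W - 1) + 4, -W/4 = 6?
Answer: 576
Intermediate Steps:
W = -24 (W = -4*6 = -24)
q = -21 (q = (-24 - 1) + 4 = -25 + 4 = -21)
(-3 + q)**2 = (-3 - 21)**2 = (-24)**2 = 576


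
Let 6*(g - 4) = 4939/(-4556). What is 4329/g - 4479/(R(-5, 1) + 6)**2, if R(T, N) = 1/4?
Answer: 13295777016/13050625 ≈ 1018.8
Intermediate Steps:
R(T, N) = 1/4 (R(T, N) = 1*(1/4) = 1/4)
g = 104405/27336 (g = 4 + (4939/(-4556))/6 = 4 + (4939*(-1/4556))/6 = 4 + (1/6)*(-4939/4556) = 4 - 4939/27336 = 104405/27336 ≈ 3.8193)
4329/g - 4479/(R(-5, 1) + 6)**2 = 4329/(104405/27336) - 4479/(1/4 + 6)**2 = 4329*(27336/104405) - 4479/((25/4)**2) = 118337544/104405 - 4479/625/16 = 118337544/104405 - 4479*16/625 = 118337544/104405 - 71664/625 = 13295777016/13050625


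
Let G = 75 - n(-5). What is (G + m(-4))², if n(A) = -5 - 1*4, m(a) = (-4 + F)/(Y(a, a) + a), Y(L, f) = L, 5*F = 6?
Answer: 2845969/400 ≈ 7114.9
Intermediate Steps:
F = 6/5 (F = (⅕)*6 = 6/5 ≈ 1.2000)
m(a) = -7/(5*a) (m(a) = (-4 + 6/5)/(a + a) = -14*1/(2*a)/5 = -7/(5*a))
n(A) = -9 (n(A) = -5 - 4 = -9)
G = 84 (G = 75 - 1*(-9) = 75 + 9 = 84)
(G + m(-4))² = (84 - 7/5/(-4))² = (84 - 7/5*(-¼))² = (84 + 7/20)² = (1687/20)² = 2845969/400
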